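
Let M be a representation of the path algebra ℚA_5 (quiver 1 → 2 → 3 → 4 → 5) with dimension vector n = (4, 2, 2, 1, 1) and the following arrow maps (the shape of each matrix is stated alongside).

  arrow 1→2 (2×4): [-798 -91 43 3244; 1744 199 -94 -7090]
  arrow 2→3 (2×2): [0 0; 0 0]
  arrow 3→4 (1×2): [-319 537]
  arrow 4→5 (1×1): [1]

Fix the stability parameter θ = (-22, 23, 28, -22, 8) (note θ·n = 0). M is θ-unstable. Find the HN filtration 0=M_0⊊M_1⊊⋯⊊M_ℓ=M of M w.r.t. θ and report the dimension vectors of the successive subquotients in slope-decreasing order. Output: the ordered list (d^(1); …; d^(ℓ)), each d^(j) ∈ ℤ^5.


Interval decomposition of M: I[1,1]^2, I[1,2]^2, I[3,3], I[3,5].
HN type (ℓ=5): μ^(1)=28; μ^(2)=23; μ^(3)=8; μ^(4)=3; μ^(5)=-22

((0, 0, 1, 0, 0); (0, 2, 0, 0, 0); (0, 0, 0, 0, 1); (0, 0, 1, 1, 0); (4, 0, 0, 0, 0))


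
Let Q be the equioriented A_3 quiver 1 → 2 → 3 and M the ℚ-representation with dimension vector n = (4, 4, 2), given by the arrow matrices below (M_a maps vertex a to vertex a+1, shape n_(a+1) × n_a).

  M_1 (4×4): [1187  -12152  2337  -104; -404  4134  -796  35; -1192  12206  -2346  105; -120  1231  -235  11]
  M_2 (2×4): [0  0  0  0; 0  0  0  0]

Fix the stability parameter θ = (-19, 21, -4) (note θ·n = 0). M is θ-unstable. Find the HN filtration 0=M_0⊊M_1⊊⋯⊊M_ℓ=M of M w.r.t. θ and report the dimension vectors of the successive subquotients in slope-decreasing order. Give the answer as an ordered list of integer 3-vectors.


Via rank(M_{q-1}∘⋯∘M_p): M ≅ I[1,2]^4, I[3,3]^2.
μ_θ-semistable layers: μ^(1)=21; μ^(2)=-4; μ^(3)=-19

((0, 4, 0); (0, 0, 2); (4, 0, 0))


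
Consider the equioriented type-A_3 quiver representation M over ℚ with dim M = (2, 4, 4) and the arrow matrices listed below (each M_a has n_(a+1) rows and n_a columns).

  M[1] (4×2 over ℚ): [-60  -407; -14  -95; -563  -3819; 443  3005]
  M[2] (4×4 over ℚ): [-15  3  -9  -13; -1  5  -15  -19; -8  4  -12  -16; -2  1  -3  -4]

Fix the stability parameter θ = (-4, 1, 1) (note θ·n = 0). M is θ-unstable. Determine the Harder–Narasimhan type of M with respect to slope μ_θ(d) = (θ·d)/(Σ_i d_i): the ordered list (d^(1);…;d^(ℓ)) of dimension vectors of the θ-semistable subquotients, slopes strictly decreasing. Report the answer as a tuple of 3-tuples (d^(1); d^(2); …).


Via rank(M_{q-1}∘⋯∘M_p): M ≅ I[1,3]^2, I[2,2]^2, I[3,3]^2.
μ_θ-semistable layers: μ^(1)=1; μ^(2)=-4

((0, 4, 4); (2, 0, 0))


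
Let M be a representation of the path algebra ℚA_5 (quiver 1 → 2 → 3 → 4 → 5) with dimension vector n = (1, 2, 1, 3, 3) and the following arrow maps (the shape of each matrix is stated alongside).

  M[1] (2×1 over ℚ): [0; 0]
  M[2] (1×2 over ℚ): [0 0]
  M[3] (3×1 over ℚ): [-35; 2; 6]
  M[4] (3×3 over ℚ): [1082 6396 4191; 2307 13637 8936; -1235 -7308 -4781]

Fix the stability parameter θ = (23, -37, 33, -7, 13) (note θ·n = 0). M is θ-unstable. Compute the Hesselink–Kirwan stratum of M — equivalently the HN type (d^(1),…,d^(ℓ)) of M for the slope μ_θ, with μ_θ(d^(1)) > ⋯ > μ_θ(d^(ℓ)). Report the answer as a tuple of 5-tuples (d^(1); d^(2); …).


Via rank(M_{q-1}∘⋯∘M_p): M ≅ I[1,1], I[2,2]^2, I[3,5], I[4,5]^2.
μ_θ-semistable layers: μ^(1)=23; μ^(2)=13; μ^(3)=-7; μ^(4)=-37

((1, 0, 0, 0, 0); (0, 0, 1, 1, 3); (0, 0, 0, 2, 0); (0, 2, 0, 0, 0))


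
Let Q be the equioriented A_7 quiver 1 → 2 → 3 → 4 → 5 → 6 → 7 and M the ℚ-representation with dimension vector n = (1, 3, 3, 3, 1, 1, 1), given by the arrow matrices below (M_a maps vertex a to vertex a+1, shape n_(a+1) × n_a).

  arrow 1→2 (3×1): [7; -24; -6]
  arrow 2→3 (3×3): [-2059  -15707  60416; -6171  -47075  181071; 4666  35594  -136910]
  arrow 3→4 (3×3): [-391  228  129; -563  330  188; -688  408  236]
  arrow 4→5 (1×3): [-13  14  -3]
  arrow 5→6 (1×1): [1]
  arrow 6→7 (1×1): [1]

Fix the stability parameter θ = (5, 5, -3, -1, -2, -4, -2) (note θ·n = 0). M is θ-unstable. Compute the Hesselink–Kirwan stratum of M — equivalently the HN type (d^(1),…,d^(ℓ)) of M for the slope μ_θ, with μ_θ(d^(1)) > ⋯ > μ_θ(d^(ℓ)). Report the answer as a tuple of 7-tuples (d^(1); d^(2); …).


Barcode: M ≅ I[1,7], I[2,2], I[2,3], I[3,4], I[4,4]. HN layers by μ_θ (5 steps, strictly decreasing):
  μ^(1)=5; μ^(2)=1; μ^(3)=-2/7; μ^(4)=-1; μ^(5)=-3

((0, 1, 0, 0, 0, 0, 0); (0, 1, 1, 0, 0, 0, 0); (1, 1, 1, 1, 1, 1, 1); (0, 0, 0, 2, 0, 0, 0); (0, 0, 1, 0, 0, 0, 0))


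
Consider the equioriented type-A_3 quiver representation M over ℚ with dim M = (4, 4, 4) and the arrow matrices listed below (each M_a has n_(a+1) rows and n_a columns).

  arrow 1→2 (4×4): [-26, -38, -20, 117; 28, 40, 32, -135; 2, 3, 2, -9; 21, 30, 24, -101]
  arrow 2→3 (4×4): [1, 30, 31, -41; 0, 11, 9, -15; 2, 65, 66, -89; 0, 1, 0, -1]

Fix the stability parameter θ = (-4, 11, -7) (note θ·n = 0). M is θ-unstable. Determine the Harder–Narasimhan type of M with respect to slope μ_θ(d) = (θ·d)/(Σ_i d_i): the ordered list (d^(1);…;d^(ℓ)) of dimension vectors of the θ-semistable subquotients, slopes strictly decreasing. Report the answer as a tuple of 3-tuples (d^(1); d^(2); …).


Barcode: M ≅ I[1,3]^4. HN layers by μ_θ (2 steps, strictly decreasing):
  μ^(1)=2; μ^(2)=-4

((0, 4, 4); (4, 0, 0))


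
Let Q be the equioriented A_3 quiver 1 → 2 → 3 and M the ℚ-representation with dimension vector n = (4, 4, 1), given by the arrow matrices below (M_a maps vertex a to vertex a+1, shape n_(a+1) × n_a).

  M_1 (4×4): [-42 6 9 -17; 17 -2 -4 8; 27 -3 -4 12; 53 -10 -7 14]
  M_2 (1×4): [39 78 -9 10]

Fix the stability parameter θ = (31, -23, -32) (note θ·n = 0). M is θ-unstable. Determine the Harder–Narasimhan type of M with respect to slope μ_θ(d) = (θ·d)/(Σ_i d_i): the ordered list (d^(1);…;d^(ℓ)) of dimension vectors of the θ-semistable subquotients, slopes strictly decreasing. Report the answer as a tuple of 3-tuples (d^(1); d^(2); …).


Via rank(M_{q-1}∘⋯∘M_p): M ≅ I[1,2]^3, I[1,3].
μ_θ-semistable layers: μ^(1)=4; μ^(2)=-8

((3, 3, 0); (1, 1, 1))


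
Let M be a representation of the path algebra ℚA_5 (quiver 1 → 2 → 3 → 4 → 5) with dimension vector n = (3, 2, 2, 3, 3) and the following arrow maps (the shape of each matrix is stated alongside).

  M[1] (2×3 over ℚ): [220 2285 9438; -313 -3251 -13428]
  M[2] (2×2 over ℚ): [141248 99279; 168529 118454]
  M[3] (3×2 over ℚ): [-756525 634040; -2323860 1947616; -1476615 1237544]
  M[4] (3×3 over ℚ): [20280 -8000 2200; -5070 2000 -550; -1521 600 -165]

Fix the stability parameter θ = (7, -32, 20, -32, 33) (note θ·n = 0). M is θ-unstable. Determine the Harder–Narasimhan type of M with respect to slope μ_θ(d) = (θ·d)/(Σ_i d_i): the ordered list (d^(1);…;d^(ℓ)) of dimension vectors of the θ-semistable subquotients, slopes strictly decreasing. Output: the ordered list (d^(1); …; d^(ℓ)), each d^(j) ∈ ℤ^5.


Interval decomposition of M: I[1,1], I[1,3], I[1,4], I[4,4], I[4,5], I[5,5]^2.
HN type (ℓ=6): μ^(1)=33; μ^(2)=20; μ^(3)=7; μ^(4)=-6; μ^(5)=-25/2; μ^(6)=-32

((0, 0, 0, 0, 3); (0, 0, 1, 0, 0); (1, 0, 0, 0, 0); (0, 0, 1, 1, 0); (2, 2, 0, 0, 0); (0, 0, 0, 2, 0))


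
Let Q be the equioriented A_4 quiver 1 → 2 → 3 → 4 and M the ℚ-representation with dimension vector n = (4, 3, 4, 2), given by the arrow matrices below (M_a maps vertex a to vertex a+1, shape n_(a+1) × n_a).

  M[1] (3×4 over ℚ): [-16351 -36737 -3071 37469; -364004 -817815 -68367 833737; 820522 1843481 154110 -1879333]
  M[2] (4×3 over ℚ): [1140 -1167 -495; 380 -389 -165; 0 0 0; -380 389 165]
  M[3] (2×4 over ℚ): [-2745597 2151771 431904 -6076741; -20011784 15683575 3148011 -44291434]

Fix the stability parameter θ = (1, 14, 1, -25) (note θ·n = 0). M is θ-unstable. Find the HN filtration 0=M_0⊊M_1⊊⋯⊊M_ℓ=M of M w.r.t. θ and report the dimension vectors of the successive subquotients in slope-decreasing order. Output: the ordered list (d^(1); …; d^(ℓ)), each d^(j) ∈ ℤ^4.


Interval decomposition of M: I[1,1], I[1,2]^2, I[1,4], I[3,3]^2, I[3,4].
HN type (ℓ=4): μ^(1)=14; μ^(2)=1; μ^(3)=-9/4; μ^(4)=-12

((0, 2, 0, 0); (3, 0, 2, 0); (1, 1, 1, 1); (0, 0, 1, 1))


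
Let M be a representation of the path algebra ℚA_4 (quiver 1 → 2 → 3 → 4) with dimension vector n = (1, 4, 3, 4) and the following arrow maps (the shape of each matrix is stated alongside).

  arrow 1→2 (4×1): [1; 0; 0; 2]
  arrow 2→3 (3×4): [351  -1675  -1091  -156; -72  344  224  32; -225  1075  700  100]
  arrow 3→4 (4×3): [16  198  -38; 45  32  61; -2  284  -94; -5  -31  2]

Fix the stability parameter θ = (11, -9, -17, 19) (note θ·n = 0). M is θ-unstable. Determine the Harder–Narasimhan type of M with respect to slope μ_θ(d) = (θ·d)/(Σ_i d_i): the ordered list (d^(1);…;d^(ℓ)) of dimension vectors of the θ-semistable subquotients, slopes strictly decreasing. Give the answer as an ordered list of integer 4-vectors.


Barcode: M ≅ I[1,4], I[2,2]^2, I[2,4], I[3,3], I[4,4]^2. HN layers by μ_θ (5 steps, strictly decreasing):
  μ^(1)=19; μ^(2)=-5; μ^(3)=-9; μ^(4)=-13; μ^(5)=-17

((0, 0, 0, 4); (1, 1, 1, 0); (0, 2, 0, 0); (0, 1, 1, 0); (0, 0, 1, 0))


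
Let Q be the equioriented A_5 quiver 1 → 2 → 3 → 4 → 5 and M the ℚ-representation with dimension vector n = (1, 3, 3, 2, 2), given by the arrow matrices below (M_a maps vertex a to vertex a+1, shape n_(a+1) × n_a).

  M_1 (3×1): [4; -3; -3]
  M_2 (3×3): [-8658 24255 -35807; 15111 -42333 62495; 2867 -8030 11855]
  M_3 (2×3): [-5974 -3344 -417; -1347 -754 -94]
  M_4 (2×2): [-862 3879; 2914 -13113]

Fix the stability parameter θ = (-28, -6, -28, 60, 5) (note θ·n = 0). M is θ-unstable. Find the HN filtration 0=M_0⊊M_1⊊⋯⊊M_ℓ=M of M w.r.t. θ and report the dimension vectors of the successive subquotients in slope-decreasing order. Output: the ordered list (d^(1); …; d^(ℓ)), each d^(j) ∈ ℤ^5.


Via rank(M_{q-1}∘⋯∘M_p): M ≅ I[1,4], I[2,3], I[2,5], I[5,5].
μ_θ-semistable layers: μ^(1)=60; μ^(2)=65/2; μ^(3)=5; μ^(4)=-17; μ^(5)=-28

((0, 0, 0, 1, 0); (0, 0, 0, 1, 1); (0, 0, 0, 0, 1); (0, 3, 3, 0, 0); (1, 0, 0, 0, 0))


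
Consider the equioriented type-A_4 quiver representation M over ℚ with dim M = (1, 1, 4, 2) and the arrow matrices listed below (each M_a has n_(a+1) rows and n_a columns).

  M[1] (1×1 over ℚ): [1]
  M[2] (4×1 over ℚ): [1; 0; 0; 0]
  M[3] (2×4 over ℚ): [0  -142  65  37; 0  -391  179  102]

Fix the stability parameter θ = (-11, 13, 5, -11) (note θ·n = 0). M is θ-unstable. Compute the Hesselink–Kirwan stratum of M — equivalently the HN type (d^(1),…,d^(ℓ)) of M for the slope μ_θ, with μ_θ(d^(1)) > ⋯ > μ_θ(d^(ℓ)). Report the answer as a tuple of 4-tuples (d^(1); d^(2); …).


Barcode: M ≅ I[1,3], I[3,3], I[3,4]^2. HN layers by μ_θ (4 steps, strictly decreasing):
  μ^(1)=9; μ^(2)=5; μ^(3)=-3; μ^(4)=-11

((0, 1, 1, 0); (0, 0, 1, 0); (0, 0, 2, 2); (1, 0, 0, 0))


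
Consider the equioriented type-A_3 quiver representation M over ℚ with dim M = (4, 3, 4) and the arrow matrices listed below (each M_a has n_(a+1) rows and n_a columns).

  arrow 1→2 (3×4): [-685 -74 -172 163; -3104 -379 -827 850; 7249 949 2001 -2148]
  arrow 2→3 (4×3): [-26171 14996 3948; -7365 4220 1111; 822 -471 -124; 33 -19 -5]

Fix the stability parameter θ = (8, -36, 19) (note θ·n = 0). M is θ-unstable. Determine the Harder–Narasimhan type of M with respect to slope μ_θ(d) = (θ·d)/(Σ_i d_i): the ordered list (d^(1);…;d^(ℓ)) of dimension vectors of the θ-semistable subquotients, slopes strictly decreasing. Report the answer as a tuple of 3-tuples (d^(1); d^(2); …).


Barcode: M ≅ I[1,1], I[1,3]^3, I[3,3]. HN layers by μ_θ (3 steps, strictly decreasing):
  μ^(1)=19; μ^(2)=8; μ^(3)=-14

((0, 0, 4); (1, 0, 0); (3, 3, 0))


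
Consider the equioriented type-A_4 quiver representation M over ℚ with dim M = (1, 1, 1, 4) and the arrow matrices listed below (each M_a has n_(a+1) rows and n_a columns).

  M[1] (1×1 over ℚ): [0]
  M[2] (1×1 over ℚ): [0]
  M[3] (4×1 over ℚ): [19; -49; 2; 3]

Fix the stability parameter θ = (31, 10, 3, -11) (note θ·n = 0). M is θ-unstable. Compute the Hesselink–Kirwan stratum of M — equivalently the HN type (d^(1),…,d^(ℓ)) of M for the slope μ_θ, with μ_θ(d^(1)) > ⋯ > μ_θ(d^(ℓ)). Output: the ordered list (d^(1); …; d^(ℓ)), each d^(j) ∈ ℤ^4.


Via rank(M_{q-1}∘⋯∘M_p): M ≅ I[1,1], I[2,2], I[3,4], I[4,4]^3.
μ_θ-semistable layers: μ^(1)=31; μ^(2)=10; μ^(3)=-4; μ^(4)=-11

((1, 0, 0, 0); (0, 1, 0, 0); (0, 0, 1, 1); (0, 0, 0, 3))


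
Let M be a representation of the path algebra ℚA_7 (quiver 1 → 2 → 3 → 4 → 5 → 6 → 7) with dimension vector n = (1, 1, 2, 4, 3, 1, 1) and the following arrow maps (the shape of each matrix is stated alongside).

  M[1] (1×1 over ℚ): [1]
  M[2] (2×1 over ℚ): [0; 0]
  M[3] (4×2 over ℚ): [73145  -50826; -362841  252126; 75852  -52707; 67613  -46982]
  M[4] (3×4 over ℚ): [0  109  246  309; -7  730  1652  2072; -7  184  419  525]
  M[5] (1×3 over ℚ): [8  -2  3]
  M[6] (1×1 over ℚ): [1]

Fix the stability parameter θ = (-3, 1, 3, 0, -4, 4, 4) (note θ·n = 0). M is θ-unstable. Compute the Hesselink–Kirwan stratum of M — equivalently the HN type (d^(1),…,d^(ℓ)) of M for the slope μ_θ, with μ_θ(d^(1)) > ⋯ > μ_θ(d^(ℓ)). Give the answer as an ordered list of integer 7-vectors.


Via rank(M_{q-1}∘⋯∘M_p): M ≅ I[1,2], I[3,5], I[3,7], I[4,4], I[4,5].
μ_θ-semistable layers: μ^(1)=4; μ^(2)=1; μ^(3)=0; μ^(4)=-1/3; μ^(5)=-2; μ^(6)=-3

((0, 0, 0, 0, 0, 1, 1); (0, 1, 0, 0, 0, 0, 0); (0, 0, 0, 1, 0, 0, 0); (0, 0, 2, 2, 2, 0, 0); (0, 0, 0, 1, 1, 0, 0); (1, 0, 0, 0, 0, 0, 0))


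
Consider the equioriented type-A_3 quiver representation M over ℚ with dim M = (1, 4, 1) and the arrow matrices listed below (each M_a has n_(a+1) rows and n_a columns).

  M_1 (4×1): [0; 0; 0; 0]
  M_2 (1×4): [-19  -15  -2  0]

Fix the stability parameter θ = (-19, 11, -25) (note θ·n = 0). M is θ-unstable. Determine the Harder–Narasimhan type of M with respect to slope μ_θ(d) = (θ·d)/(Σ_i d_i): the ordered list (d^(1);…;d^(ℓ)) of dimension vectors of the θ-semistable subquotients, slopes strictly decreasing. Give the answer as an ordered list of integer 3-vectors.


Barcode: M ≅ I[1,1], I[2,2]^3, I[2,3]. HN layers by μ_θ (3 steps, strictly decreasing):
  μ^(1)=11; μ^(2)=-7; μ^(3)=-19

((0, 3, 0); (0, 1, 1); (1, 0, 0))


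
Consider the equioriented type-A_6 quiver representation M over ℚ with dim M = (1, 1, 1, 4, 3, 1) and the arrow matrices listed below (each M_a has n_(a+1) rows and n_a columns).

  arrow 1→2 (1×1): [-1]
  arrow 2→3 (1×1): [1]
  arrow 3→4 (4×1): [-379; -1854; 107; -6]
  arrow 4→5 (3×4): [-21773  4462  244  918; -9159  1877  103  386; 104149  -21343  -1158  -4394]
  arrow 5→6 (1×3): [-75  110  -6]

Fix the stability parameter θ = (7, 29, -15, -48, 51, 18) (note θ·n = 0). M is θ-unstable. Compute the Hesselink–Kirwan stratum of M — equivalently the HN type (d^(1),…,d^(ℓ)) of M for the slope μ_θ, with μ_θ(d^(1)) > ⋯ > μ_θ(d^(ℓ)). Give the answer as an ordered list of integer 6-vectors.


Interval decomposition of M: I[1,6], I[4,4], I[4,5]^2.
HN type (ℓ=4): μ^(1)=51; μ^(2)=69/2; μ^(3)=-27/4; μ^(4)=-48

((0, 0, 0, 0, 2, 0); (0, 0, 0, 0, 1, 1); (1, 1, 1, 1, 0, 0); (0, 0, 0, 3, 0, 0))


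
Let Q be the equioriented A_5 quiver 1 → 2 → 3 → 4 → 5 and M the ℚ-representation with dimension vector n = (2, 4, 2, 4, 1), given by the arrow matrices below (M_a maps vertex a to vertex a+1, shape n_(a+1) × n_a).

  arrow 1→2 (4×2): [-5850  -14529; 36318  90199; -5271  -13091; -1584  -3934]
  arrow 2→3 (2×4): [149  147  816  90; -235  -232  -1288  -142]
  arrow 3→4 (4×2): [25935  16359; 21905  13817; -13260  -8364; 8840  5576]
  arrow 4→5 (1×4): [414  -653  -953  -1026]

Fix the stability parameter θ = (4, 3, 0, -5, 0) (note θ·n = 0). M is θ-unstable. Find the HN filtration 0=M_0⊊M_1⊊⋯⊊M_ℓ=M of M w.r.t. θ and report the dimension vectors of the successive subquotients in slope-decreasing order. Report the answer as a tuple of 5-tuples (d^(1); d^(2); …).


Interval decomposition of M: I[1,2], I[1,5], I[2,2], I[2,3], I[4,4]^3.
HN type (ℓ=5): μ^(1)=7/2; μ^(2)=3; μ^(3)=3/2; μ^(4)=2/5; μ^(5)=-5

((1, 1, 0, 0, 0); (0, 1, 0, 0, 0); (0, 1, 1, 0, 0); (1, 1, 1, 1, 1); (0, 0, 0, 3, 0))


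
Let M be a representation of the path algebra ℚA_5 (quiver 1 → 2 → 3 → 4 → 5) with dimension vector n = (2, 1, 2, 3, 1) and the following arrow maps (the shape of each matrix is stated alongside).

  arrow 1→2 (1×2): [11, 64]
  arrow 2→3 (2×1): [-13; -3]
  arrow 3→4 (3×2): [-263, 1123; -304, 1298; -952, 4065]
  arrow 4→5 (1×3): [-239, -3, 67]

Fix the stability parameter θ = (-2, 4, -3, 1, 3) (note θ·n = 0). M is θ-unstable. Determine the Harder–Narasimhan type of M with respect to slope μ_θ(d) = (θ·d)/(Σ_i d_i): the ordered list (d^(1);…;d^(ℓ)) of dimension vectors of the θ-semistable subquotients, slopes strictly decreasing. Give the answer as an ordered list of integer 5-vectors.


Via rank(M_{q-1}∘⋯∘M_p): M ≅ I[1,1], I[1,5], I[3,4], I[4,4].
μ_θ-semistable layers: μ^(1)=3; μ^(2)=1; μ^(3)=1/2; μ^(4)=-2; μ^(5)=-3

((0, 0, 0, 0, 1); (0, 0, 0, 3, 0); (0, 1, 1, 0, 0); (2, 0, 0, 0, 0); (0, 0, 1, 0, 0))


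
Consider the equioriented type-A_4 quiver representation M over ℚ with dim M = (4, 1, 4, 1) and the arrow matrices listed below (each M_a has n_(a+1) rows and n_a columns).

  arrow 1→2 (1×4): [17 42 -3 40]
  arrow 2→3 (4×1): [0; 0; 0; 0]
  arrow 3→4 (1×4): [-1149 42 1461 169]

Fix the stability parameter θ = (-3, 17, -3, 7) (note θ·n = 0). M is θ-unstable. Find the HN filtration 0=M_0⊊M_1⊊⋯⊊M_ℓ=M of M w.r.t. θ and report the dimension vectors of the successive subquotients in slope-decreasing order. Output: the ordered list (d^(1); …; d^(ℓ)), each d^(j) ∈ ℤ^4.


Via rank(M_{q-1}∘⋯∘M_p): M ≅ I[1,1]^3, I[1,2], I[3,3]^3, I[3,4].
μ_θ-semistable layers: μ^(1)=17; μ^(2)=7; μ^(3)=-3

((0, 1, 0, 0); (0, 0, 0, 1); (4, 0, 4, 0))


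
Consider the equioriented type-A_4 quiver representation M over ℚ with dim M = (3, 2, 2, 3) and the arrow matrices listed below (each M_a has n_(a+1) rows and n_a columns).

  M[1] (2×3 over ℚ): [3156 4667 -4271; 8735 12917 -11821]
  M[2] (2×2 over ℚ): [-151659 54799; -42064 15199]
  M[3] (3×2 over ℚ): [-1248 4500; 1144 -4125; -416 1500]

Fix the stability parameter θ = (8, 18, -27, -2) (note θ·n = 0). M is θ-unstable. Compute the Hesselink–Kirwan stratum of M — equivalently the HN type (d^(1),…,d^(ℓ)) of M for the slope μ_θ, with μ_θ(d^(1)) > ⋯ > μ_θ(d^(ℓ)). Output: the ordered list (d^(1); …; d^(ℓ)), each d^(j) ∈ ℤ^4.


Interval decomposition of M: I[1,1], I[1,3], I[1,4], I[4,4]^2.
HN type (ℓ=4): μ^(1)=8; μ^(2)=-1/3; μ^(3)=-3/4; μ^(4)=-2

((1, 0, 0, 0); (1, 1, 1, 0); (1, 1, 1, 1); (0, 0, 0, 2))


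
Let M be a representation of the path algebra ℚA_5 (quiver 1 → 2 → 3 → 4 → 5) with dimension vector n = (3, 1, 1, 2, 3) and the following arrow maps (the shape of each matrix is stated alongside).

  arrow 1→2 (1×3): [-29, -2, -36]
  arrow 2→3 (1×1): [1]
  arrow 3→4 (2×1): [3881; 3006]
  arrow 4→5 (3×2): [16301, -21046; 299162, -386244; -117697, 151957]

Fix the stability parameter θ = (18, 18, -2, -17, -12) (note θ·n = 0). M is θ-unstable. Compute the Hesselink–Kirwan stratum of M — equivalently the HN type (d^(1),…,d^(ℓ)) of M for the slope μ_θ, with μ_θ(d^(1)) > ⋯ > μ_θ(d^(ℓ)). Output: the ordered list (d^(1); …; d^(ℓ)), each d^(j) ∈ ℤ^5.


Via rank(M_{q-1}∘⋯∘M_p): M ≅ I[1,1]^2, I[1,5], I[4,5], I[5,5].
μ_θ-semistable layers: μ^(1)=18; μ^(2)=1; μ^(3)=-12; μ^(4)=-17

((2, 0, 0, 0, 0); (1, 1, 1, 1, 1); (0, 0, 0, 0, 2); (0, 0, 0, 1, 0))


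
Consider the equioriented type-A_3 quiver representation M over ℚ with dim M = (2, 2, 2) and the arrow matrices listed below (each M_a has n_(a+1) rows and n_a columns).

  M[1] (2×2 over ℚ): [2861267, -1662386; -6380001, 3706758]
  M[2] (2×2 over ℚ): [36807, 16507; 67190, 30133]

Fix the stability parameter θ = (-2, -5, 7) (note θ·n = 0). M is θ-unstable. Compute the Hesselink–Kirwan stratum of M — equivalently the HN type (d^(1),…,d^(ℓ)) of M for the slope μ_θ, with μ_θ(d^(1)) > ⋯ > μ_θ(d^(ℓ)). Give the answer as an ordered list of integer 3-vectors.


Interval decomposition of M: I[1,1], I[1,3], I[2,3].
HN type (ℓ=4): μ^(1)=7; μ^(2)=-2; μ^(3)=-7/2; μ^(4)=-5

((0, 0, 2); (1, 0, 0); (1, 1, 0); (0, 1, 0))


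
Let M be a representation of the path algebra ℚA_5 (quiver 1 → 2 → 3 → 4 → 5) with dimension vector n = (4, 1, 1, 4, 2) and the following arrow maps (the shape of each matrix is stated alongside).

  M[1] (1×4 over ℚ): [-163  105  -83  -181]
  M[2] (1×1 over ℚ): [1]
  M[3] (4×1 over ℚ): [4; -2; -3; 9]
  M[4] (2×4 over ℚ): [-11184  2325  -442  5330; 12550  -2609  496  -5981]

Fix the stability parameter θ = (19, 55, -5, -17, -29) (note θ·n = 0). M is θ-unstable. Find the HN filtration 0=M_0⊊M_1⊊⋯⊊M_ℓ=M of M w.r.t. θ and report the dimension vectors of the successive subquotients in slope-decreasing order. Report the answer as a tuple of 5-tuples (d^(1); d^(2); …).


Barcode: M ≅ I[1,1]^3, I[1,5], I[4,4]^2, I[4,5]. HN layers by μ_θ (4 steps, strictly decreasing):
  μ^(1)=19; μ^(2)=23/5; μ^(3)=-17; μ^(4)=-23

((3, 0, 0, 0, 0); (1, 1, 1, 1, 1); (0, 0, 0, 2, 0); (0, 0, 0, 1, 1))


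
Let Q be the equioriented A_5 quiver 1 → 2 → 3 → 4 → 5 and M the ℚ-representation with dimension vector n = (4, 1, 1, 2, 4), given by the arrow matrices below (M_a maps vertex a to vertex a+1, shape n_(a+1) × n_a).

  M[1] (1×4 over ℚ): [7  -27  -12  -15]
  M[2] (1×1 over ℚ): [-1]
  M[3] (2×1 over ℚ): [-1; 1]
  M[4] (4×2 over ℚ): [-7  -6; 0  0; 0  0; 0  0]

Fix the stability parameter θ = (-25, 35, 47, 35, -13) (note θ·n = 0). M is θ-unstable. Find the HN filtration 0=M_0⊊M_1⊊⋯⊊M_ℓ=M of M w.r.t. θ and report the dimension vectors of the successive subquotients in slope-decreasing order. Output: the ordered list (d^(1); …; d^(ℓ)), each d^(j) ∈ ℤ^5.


Barcode: M ≅ I[1,1]^3, I[1,5], I[4,4], I[5,5]^3. HN layers by μ_θ (4 steps, strictly decreasing):
  μ^(1)=35; μ^(2)=26; μ^(3)=-13; μ^(4)=-25

((0, 0, 0, 1, 0); (0, 1, 1, 1, 1); (0, 0, 0, 0, 3); (4, 0, 0, 0, 0))


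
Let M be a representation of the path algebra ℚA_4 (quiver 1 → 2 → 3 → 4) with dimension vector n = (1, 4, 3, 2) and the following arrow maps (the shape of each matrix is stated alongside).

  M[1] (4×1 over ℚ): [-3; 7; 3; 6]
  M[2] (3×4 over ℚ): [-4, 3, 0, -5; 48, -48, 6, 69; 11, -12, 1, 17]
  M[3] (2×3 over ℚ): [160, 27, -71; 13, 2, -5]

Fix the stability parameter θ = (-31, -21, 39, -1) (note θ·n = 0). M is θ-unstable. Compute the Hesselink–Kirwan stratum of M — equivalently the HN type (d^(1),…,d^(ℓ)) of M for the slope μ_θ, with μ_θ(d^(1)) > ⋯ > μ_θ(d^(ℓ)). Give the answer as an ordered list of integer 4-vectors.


Barcode: M ≅ I[1,4], I[2,2], I[2,3], I[2,4]. HN layers by μ_θ (4 steps, strictly decreasing):
  μ^(1)=39; μ^(2)=19; μ^(3)=-21; μ^(4)=-31

((0, 0, 1, 0); (0, 0, 2, 2); (0, 4, 0, 0); (1, 0, 0, 0))


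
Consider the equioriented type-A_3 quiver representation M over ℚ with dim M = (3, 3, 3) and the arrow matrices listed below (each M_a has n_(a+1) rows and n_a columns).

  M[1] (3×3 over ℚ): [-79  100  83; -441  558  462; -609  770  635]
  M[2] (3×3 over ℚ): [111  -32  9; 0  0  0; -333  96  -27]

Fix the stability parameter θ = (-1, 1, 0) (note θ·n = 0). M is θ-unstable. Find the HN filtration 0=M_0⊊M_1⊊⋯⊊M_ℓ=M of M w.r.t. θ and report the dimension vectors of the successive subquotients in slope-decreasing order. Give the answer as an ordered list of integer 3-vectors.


Via rank(M_{q-1}∘⋯∘M_p): M ≅ I[1,2]^2, I[1,3], I[3,3]^2.
μ_θ-semistable layers: μ^(1)=1; μ^(2)=1/2; μ^(3)=0; μ^(4)=-1

((0, 2, 0); (0, 1, 1); (0, 0, 2); (3, 0, 0))


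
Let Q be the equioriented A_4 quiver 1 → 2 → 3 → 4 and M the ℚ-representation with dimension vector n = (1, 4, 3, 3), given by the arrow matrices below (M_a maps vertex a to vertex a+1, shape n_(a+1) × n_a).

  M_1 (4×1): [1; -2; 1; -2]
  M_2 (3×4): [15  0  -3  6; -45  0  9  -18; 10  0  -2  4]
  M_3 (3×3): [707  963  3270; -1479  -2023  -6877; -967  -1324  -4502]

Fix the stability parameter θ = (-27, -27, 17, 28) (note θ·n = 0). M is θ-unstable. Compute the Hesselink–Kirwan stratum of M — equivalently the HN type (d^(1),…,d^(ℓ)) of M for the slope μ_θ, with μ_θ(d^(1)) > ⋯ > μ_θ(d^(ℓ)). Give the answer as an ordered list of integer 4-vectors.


Via rank(M_{q-1}∘⋯∘M_p): M ≅ I[1,2], I[2,2]^2, I[2,4], I[3,4]^2.
μ_θ-semistable layers: μ^(1)=28; μ^(2)=17; μ^(3)=-27

((0, 0, 0, 3); (0, 0, 3, 0); (1, 4, 0, 0))


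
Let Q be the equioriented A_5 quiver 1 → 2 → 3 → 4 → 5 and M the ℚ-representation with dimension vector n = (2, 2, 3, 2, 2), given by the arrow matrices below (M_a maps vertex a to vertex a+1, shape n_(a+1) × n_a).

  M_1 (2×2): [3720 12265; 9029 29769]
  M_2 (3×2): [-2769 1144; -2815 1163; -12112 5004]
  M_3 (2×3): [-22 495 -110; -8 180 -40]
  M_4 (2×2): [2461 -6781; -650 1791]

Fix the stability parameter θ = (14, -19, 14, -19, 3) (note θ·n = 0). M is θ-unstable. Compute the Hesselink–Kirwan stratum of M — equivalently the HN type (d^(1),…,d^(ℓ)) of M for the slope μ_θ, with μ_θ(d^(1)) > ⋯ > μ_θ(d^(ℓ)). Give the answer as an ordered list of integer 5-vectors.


Barcode: M ≅ I[1,3], I[1,5], I[3,3], I[4,5]. HN layers by μ_θ (4 steps, strictly decreasing):
  μ^(1)=14; μ^(2)=3; μ^(3)=-5/2; μ^(4)=-19

((0, 0, 2, 0, 0); (0, 0, 0, 0, 2); (2, 2, 1, 1, 0); (0, 0, 0, 1, 0))


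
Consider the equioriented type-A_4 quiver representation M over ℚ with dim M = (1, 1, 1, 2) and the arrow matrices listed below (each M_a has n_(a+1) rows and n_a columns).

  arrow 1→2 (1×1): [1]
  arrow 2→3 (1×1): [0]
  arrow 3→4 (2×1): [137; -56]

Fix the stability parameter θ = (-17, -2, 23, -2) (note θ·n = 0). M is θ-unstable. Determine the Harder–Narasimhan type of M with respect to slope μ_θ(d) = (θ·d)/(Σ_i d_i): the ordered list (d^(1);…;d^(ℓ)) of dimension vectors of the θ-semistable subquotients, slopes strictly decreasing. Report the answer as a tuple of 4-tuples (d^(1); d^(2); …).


Barcode: M ≅ I[1,2], I[3,4], I[4,4]. HN layers by μ_θ (3 steps, strictly decreasing):
  μ^(1)=21/2; μ^(2)=-2; μ^(3)=-17

((0, 0, 1, 1); (0, 1, 0, 1); (1, 0, 0, 0))


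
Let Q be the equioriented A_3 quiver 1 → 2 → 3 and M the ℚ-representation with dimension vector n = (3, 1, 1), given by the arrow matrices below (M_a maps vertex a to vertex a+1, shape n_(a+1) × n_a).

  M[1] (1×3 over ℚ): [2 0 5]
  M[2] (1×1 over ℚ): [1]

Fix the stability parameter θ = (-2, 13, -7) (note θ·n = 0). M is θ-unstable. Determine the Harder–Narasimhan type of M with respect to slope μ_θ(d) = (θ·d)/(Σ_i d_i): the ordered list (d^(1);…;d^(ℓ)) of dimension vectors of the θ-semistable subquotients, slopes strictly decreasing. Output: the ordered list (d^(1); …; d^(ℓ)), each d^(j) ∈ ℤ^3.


Via rank(M_{q-1}∘⋯∘M_p): M ≅ I[1,1]^2, I[1,3].
μ_θ-semistable layers: μ^(1)=3; μ^(2)=-2

((0, 1, 1); (3, 0, 0))


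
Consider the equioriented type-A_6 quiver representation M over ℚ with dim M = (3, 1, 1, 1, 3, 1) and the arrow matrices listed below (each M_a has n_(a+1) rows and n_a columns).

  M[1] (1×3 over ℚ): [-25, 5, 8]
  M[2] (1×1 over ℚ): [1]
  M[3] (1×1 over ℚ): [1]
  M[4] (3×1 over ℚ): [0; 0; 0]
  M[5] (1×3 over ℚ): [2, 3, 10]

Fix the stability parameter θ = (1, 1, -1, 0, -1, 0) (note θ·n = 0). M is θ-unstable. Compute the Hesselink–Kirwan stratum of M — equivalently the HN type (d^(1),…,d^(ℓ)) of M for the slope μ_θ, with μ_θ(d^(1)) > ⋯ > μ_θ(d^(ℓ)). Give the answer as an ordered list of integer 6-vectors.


Interval decomposition of M: I[1,1]^2, I[1,4], I[5,5]^2, I[5,6].
HN type (ℓ=4): μ^(1)=1; μ^(2)=1/4; μ^(3)=0; μ^(4)=-1

((2, 0, 0, 0, 0, 0); (1, 1, 1, 1, 0, 0); (0, 0, 0, 0, 0, 1); (0, 0, 0, 0, 3, 0))


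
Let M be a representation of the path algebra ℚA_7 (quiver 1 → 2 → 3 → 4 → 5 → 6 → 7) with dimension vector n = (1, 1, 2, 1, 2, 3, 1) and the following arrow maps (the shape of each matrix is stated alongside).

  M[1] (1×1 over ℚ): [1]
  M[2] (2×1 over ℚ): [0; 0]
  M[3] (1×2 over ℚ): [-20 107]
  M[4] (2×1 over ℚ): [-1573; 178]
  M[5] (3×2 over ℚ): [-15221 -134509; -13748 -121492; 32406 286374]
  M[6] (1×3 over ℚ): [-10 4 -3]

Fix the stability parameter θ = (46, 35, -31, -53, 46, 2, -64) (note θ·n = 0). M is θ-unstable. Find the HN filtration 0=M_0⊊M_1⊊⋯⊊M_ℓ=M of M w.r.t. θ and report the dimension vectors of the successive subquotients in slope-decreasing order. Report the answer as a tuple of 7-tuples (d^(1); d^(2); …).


Interval decomposition of M: I[1,2], I[3,3], I[3,6], I[5,5], I[6,6], I[6,7].
HN type (ℓ=6): μ^(1)=46; μ^(2)=81/2; μ^(3)=24; μ^(4)=2; μ^(5)=-31; μ^(6)=-42

((0, 0, 0, 0, 1, 0, 0); (1, 1, 0, 0, 0, 0, 0); (0, 0, 0, 0, 1, 1, 0); (0, 0, 0, 0, 0, 1, 0); (0, 0, 1, 0, 0, 1, 1); (0, 0, 1, 1, 0, 0, 0))


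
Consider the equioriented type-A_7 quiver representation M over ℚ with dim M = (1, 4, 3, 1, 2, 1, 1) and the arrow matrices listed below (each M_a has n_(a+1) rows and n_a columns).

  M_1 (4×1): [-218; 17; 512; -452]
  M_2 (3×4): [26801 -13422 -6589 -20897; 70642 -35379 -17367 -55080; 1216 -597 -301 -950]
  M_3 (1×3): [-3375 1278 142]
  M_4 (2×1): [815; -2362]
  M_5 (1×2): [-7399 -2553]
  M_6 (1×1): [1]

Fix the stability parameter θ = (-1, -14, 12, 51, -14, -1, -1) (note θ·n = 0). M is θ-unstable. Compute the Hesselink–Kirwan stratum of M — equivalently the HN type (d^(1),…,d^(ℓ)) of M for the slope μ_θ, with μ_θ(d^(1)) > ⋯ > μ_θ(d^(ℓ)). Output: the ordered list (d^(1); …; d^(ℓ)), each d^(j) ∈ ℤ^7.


Interval decomposition of M: I[1,7], I[2,2], I[2,3]^2, I[5,5].
HN type (ℓ=4): μ^(1)=12; μ^(2)=47/5; μ^(3)=-15/2; μ^(4)=-14

((0, 0, 2, 0, 0, 0, 0); (0, 0, 1, 1, 1, 1, 1); (1, 1, 0, 0, 0, 0, 0); (0, 3, 0, 0, 1, 0, 0))


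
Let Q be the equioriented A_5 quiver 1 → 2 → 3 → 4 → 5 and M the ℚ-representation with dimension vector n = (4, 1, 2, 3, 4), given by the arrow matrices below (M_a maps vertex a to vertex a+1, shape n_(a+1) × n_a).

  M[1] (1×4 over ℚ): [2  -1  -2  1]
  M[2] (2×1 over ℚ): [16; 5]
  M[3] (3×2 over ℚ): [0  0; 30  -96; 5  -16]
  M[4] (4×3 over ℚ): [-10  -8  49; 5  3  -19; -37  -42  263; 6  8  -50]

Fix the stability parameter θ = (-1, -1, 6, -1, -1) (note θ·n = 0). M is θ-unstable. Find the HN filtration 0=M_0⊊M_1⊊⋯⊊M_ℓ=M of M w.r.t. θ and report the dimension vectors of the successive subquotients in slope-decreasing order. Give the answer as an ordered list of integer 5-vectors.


Via rank(M_{q-1}∘⋯∘M_p): M ≅ I[1,1]^3, I[1,3], I[3,5], I[4,5]^2, I[5,5].
μ_θ-semistable layers: μ^(1)=6; μ^(2)=4/3; μ^(3)=-1

((0, 0, 1, 0, 0); (0, 0, 1, 1, 1); (4, 1, 0, 2, 3))


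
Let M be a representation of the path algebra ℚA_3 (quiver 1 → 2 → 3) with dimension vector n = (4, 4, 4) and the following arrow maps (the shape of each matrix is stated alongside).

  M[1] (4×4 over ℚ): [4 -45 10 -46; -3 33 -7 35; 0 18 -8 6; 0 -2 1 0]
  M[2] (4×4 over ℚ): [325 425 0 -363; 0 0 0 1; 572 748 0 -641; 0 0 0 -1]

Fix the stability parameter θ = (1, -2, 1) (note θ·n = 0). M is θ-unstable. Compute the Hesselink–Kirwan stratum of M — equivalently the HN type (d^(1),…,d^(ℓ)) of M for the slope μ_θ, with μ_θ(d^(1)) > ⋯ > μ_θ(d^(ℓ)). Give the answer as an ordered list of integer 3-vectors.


Barcode: M ≅ I[1,2]^2, I[1,3]^2, I[3,3]^2. HN layers by μ_θ (2 steps, strictly decreasing):
  μ^(1)=1; μ^(2)=-1/2

((0, 0, 4); (4, 4, 0))


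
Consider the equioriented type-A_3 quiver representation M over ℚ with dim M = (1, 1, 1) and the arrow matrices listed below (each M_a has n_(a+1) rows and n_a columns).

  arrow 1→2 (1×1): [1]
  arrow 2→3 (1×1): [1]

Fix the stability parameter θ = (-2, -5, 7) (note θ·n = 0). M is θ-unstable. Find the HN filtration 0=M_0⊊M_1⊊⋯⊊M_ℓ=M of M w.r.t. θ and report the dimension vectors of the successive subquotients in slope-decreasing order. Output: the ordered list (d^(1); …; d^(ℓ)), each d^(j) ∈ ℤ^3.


Via rank(M_{q-1}∘⋯∘M_p): M ≅ I[1,3].
μ_θ-semistable layers: μ^(1)=7; μ^(2)=-7/2

((0, 0, 1); (1, 1, 0))


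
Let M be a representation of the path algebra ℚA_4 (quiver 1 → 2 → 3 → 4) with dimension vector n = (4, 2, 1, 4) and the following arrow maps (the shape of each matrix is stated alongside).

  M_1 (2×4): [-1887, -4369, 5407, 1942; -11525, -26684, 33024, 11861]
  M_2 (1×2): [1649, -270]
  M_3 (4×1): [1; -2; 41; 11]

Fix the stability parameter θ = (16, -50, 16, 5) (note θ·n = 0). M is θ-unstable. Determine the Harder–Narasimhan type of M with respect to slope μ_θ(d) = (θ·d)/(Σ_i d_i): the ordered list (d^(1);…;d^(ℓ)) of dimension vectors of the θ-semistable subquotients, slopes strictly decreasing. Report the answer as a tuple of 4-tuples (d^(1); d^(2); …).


Via rank(M_{q-1}∘⋯∘M_p): M ≅ I[1,1]^2, I[1,2], I[1,4], I[4,4]^3.
μ_θ-semistable layers: μ^(1)=16; μ^(2)=21/2; μ^(3)=5; μ^(4)=-17

((2, 0, 0, 0); (0, 0, 1, 1); (0, 0, 0, 3); (2, 2, 0, 0))


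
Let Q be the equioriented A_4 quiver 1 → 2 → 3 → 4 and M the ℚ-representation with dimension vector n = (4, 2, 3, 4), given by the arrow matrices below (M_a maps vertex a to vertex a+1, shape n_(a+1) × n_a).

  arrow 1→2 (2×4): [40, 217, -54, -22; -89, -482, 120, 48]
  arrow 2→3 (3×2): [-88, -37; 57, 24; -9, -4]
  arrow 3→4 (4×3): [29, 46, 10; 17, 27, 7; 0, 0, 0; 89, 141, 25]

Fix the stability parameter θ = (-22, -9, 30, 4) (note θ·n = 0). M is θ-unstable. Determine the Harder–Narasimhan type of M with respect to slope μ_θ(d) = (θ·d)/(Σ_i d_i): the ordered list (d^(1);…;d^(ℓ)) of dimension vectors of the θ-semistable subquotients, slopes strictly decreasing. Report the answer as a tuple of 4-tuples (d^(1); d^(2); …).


Via rank(M_{q-1}∘⋯∘M_p): M ≅ I[1,1]^2, I[1,3], I[1,4], I[3,4], I[4,4]^2.
μ_θ-semistable layers: μ^(1)=30; μ^(2)=17; μ^(3)=4; μ^(4)=-9; μ^(5)=-22

((0, 0, 1, 0); (0, 0, 2, 2); (0, 0, 0, 2); (0, 2, 0, 0); (4, 0, 0, 0))


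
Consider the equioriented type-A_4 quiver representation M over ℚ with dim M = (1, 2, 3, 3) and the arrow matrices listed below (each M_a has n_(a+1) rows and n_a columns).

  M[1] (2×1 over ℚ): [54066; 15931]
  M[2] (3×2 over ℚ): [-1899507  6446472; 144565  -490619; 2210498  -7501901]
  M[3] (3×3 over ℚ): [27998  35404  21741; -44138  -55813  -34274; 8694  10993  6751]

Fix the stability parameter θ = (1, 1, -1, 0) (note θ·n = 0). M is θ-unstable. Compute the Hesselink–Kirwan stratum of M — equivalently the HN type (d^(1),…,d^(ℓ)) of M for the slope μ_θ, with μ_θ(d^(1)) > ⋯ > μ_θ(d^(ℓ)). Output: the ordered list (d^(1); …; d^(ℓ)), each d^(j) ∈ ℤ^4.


Via rank(M_{q-1}∘⋯∘M_p): M ≅ I[1,4], I[2,4], I[3,4].
μ_θ-semistable layers: μ^(1)=1/4; μ^(2)=0; μ^(3)=-1

((1, 1, 1, 1); (0, 1, 1, 2); (0, 0, 1, 0))


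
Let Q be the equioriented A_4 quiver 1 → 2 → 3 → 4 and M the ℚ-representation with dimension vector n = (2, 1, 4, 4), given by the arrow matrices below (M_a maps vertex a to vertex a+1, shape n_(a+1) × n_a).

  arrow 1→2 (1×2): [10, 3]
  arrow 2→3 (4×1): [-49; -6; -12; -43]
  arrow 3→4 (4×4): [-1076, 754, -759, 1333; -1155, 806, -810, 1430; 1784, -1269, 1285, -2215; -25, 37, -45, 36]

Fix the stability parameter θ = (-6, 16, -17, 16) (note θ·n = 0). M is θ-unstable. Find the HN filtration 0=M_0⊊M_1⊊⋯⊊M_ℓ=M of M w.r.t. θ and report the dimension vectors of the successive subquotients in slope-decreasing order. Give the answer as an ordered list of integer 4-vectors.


Via rank(M_{q-1}∘⋯∘M_p): M ≅ I[1,1], I[1,4], I[3,4]^3.
μ_θ-semistable layers: μ^(1)=16; μ^(2)=-1/2; μ^(3)=-6; μ^(4)=-17

((0, 0, 0, 4); (0, 1, 1, 0); (2, 0, 0, 0); (0, 0, 3, 0))


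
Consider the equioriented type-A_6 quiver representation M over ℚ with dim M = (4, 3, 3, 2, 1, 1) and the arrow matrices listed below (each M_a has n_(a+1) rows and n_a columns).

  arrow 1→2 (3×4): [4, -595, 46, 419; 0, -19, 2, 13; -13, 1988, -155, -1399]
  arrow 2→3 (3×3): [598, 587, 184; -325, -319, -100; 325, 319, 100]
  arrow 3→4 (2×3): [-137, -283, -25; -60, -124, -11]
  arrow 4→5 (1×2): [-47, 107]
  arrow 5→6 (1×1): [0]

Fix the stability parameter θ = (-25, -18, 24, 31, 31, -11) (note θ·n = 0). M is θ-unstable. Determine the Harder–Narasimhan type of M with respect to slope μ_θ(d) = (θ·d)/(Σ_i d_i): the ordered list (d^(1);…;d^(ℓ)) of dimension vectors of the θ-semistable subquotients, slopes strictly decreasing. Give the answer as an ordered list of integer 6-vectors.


Barcode: M ≅ I[1,1], I[1,2], I[1,4], I[1,5], I[3,3], I[6,6]. HN layers by μ_θ (5 steps, strictly decreasing):
  μ^(1)=31; μ^(2)=24; μ^(3)=-11; μ^(4)=-18; μ^(5)=-25

((0, 0, 0, 2, 1, 0); (0, 0, 3, 0, 0, 0); (0, 0, 0, 0, 0, 1); (0, 3, 0, 0, 0, 0); (4, 0, 0, 0, 0, 0))


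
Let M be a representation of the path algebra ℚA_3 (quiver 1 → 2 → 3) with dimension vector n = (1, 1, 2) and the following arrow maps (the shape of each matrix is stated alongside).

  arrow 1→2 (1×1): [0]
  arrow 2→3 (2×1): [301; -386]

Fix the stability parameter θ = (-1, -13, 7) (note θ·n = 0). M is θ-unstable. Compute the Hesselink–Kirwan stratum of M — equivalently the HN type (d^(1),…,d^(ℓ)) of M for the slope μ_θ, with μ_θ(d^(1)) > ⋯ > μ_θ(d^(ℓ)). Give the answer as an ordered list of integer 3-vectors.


Interval decomposition of M: I[1,1], I[2,3], I[3,3].
HN type (ℓ=3): μ^(1)=7; μ^(2)=-1; μ^(3)=-13

((0, 0, 2); (1, 0, 0); (0, 1, 0))


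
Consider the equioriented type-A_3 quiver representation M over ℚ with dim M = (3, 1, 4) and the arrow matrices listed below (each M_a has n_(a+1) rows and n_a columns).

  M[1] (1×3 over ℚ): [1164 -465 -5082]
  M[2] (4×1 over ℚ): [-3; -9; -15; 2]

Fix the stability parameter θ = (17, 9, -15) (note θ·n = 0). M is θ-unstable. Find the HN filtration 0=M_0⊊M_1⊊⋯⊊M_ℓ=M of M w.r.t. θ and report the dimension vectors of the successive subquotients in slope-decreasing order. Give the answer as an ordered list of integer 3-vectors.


Interval decomposition of M: I[1,1]^2, I[1,3], I[3,3]^3.
HN type (ℓ=3): μ^(1)=17; μ^(2)=11/3; μ^(3)=-15

((2, 0, 0); (1, 1, 1); (0, 0, 3))


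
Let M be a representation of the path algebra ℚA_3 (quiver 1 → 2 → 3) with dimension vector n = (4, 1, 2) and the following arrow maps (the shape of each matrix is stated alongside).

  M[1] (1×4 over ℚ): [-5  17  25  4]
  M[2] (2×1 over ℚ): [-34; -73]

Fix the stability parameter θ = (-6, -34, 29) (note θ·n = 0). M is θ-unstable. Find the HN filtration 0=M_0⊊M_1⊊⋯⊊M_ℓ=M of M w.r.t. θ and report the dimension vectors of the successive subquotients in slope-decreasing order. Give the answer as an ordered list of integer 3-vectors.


Via rank(M_{q-1}∘⋯∘M_p): M ≅ I[1,1]^3, I[1,3], I[3,3].
μ_θ-semistable layers: μ^(1)=29; μ^(2)=-6; μ^(3)=-20

((0, 0, 2); (3, 0, 0); (1, 1, 0))


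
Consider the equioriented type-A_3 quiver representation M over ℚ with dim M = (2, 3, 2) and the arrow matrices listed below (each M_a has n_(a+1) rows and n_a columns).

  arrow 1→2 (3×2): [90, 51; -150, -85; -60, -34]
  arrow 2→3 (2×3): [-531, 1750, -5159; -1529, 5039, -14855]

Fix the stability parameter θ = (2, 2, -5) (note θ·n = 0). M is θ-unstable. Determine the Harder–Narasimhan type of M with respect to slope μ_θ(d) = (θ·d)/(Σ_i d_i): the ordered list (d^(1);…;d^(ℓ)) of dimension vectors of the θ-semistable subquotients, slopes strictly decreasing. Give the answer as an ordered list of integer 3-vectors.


Interval decomposition of M: I[1,1], I[1,3], I[2,2], I[2,3].
HN type (ℓ=3): μ^(1)=2; μ^(2)=-1/3; μ^(3)=-3/2

((1, 1, 0); (1, 1, 1); (0, 1, 1))
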